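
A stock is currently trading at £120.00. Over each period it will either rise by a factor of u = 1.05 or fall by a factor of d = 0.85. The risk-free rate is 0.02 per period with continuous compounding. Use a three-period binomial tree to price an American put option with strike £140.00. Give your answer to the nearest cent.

Risk-neutral probability p = (e^0.02 − 0.85)/(1.05 − 0.85) = 0.1702/0.2000 = 0.8510
Terminal stock prices: S_uuu = 138.9, S_uud = 112.5, S_udd = 91.03, S_ddd = 73.69
Terminal payoffs (K − S): max(1.085, 0) = 1.085, max(27.54, 0) = 27.54, max(48.97, 0) = 48.97, max(66.31, 0) = 66.31
Node uu (S = 132.3): continuation = e^(−0.02)·[0.8510·1.0850 + 0.1490·27.5450] = 4.9278; exercise value = 7.7000 > continuation, so V_uu = 7.7000 (exercise)
Node ud (S = 107.1): continuation = e^(−0.02)·[0.8510·27.5450 + 0.1490·48.9650] = 30.1278; exercise value = 32.9000 > continuation, so V_ud = 32.9000 (exercise)
Node dd (S = 86.7): continuation = e^(−0.02)·[0.8510·48.9650 + 0.1490·66.3050] = 50.5278; exercise value = 53.3000 > continuation, so V_dd = 53.3000 (exercise)
Node u (S = 126): continuation = e^(−0.02)·[0.8510·7.7000 + 0.1490·32.9000] = 11.2278; exercise value = 14.0000 > continuation, so V_u = 14.0000 (exercise)
Node d (S = 102): continuation = e^(−0.02)·[0.8510·32.9000 + 0.1490·53.3000] = 35.2278; exercise value = 38.0000 > continuation, so V_d = 38.0000 (exercise)
Node 0 (S = 120): continuation = e^(−0.02)·[0.8510·14.0000 + 0.1490·38.0000] = 17.2278; exercise value = 20.0000 > continuation, so V_0 = 20.0000 (exercise)

£20.00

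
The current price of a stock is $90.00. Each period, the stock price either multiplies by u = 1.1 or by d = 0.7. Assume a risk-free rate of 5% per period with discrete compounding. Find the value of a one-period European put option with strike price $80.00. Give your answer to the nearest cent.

$2.02

Risk-neutral probability p = (1 + 0.05 − 0.7)/(1.1 − 0.7) = 0.3500/0.4000 = 0.8750
Terminal stock prices: S_u = 99, S_d = 63
Terminal payoffs (K − S): max(-19, 0) = 0, max(17, 0) = 17
Node 0 (S = 90): V_0 = 1/1.05·[0.8750·0.0000 + 0.1250·17.0000] = 2.0238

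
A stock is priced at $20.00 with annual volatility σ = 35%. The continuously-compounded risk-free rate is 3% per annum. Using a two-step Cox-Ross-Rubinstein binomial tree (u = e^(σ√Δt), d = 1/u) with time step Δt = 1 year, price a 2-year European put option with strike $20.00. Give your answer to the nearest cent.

$2.81

CRR parameters: u = e^(σ√Δt) = e^(0.35·√1) = 1.4191, d = 1/u = 0.7047
Per-period rate: rΔt = 0.03·1 = 0.03, so R = e^0.03 = 1.0305
Risk-neutral probability p = (e^0.03 − 0.7047)/(1.4191 − 0.7047) = 0.3258/0.7144 = 0.4560
Terminal stock prices: S_uu = 40.28, S_ud = 20, S_dd = 9.932
Terminal payoffs (K − S): max(-20.28, 0) = 0, max(0, 0) = 0, max(10.07, 0) = 10.07
Node u (S = 28.38): V_u = e^(−0.03)·[0.4560·0.0000 + 0.5440·0.0000] = 0.0000
Node d (S = 14.09): V_d = e^(−0.03)·[0.4560·0.0000 + 0.5440·10.0683] = 5.3151
Node 0 (S = 20): V_0 = e^(−0.03)·[0.4560·0.0000 + 0.5440·5.3151] = 2.8059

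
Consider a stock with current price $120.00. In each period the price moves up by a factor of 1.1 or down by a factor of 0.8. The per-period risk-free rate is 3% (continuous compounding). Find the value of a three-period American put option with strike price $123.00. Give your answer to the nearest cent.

Risk-neutral probability p = (e^0.03 − 0.8)/(1.1 − 0.8) = 0.2305/0.3000 = 0.7682
Terminal stock prices: S_uuu = 159.7, S_uud = 116.2, S_udd = 84.48, S_ddd = 61.44
Terminal payoffs (K − S): max(-36.72, 0) = 0, max(6.84, 0) = 6.84, max(38.52, 0) = 38.52, max(61.56, 0) = 61.56
Node uu (S = 145.2): continuation = e^(−0.03)·[0.7682·0.0000 + 0.2318·6.8400] = 1.5388; exercise value = 0.0000 ≤ continuation, so V_uu = 1.5388
Node ud (S = 105.6): continuation = e^(−0.03)·[0.7682·6.8400 + 0.2318·38.5200] = 13.7648; exercise value = 17.4000 > continuation, so V_ud = 17.4000 (exercise)
Node dd (S = 76.8): continuation = e^(−0.03)·[0.7682·38.5200 + 0.2318·61.5600] = 42.5648; exercise value = 46.2000 > continuation, so V_dd = 46.2000 (exercise)
Node u (S = 132): continuation = e^(−0.03)·[0.7682·1.5388 + 0.2318·17.4000] = 5.0615; exercise value = 0.0000 ≤ continuation, so V_u = 5.0615
Node d (S = 96): continuation = e^(−0.03)·[0.7682·17.4000 + 0.2318·46.2000] = 23.3648; exercise value = 27.0000 > continuation, so V_d = 27.0000 (exercise)
Node 0 (S = 120): continuation = e^(−0.03)·[0.7682·5.0615 + 0.2318·27.0000] = 9.8474; exercise value = 3.0000 ≤ continuation, so V_0 = 9.8474

$9.85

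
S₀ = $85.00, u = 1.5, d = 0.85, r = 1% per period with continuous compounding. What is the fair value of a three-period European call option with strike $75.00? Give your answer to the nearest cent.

Risk-neutral probability p = (e^0.01 − 0.85)/(1.5 − 0.85) = 0.1601/0.6500 = 0.2462
Terminal stock prices: S_uuu = 286.9, S_uud = 162.6, S_udd = 92.12, S_ddd = 52.2
Terminal payoffs (S − K): max(211.9, 0) = 211.9, max(87.56, 0) = 87.56, max(17.12, 0) = 17.12, max(-22.8, 0) = 0
Node uu (S = 191.2): V_uu = e^(−0.01)·[0.2462·211.8750 + 0.7538·87.5625] = 116.9963
Node ud (S = 108.4): V_ud = e^(−0.01)·[0.2462·87.5625 + 0.7538·17.1187] = 34.1213
Node dd (S = 61.41): V_dd = e^(−0.01)·[0.2462·17.1187 + 0.7538·0.0000] = 4.1732
Node u (S = 127.5): V_u = e^(−0.01)·[0.2462·116.9963 + 0.7538·34.1213] = 53.9851
Node d (S = 72.25): V_d = e^(−0.01)·[0.2462·34.1213 + 0.7538·4.1732] = 11.4325
Node 0 (S = 85): V_0 = e^(−0.01)·[0.2462·53.9851 + 0.7538·11.4325] = 21.6922

$21.69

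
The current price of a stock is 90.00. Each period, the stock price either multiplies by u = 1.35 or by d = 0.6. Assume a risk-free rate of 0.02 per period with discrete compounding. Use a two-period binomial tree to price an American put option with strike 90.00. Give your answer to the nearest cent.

Risk-neutral probability p = (1 + 0.02 − 0.6)/(1.35 − 0.6) = 0.4200/0.7500 = 0.5600
Terminal stock prices: S_uu = 164, S_ud = 72.9, S_dd = 32.4
Terminal payoffs (K − S): max(-74.03, 0) = 0, max(17.1, 0) = 17.1, max(57.6, 0) = 57.6
Node u (S = 121.5): continuation = 1/1.02·[0.5600·0.0000 + 0.4400·17.1000] = 7.3765; exercise value = 0.0000 ≤ continuation, so V_u = 7.3765
Node d (S = 54): continuation = 1/1.02·[0.5600·17.1000 + 0.4400·57.6000] = 34.2353; exercise value = 36.0000 > continuation, so V_d = 36.0000 (exercise)
Node 0 (S = 90): continuation = 1/1.02·[0.5600·7.3765 + 0.4400·36.0000] = 19.5792; exercise value = 0.0000 ≤ continuation, so V_0 = 19.5792

19.58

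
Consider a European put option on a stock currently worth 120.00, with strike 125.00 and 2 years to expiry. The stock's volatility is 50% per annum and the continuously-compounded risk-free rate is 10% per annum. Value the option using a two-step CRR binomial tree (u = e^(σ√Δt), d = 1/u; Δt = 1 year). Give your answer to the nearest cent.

20.05

CRR parameters: u = e^(σ√Δt) = e^(0.5·√1) = 1.6487, d = 1/u = 0.6065
Per-period rate: rΔt = 0.1·1 = 0.1, so R = e^0.1 = 1.1052
Risk-neutral probability p = (e^0.1 − 0.6065)/(1.6487 − 0.6065) = 0.4986/1.0422 = 0.4785
Terminal stock prices: S_uu = 326.2, S_ud = 120, S_dd = 44.15
Terminal payoffs (K − S): max(-201.2, 0) = 0, max(5, 0) = 5, max(80.85, 0) = 80.85
Node u (S = 197.8): V_u = e^(−0.1)·[0.4785·0.0000 + 0.5215·5.0000] = 2.3596
Node d (S = 72.78): V_d = e^(−0.1)·[0.4785·5.0000 + 0.5215·80.8545] = 40.3210
Node 0 (S = 120): V_0 = e^(−0.1)·[0.4785·2.3596 + 0.5215·40.3210] = 20.0496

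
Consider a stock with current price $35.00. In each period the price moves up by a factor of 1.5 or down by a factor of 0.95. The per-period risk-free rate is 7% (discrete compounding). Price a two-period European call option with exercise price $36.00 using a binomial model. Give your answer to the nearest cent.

$5.91

Risk-neutral probability p = (1 + 0.07 − 0.95)/(1.5 − 0.95) = 0.1200/0.5500 = 0.2182
Terminal stock prices: S_uu = 78.75, S_ud = 49.88, S_dd = 31.59
Terminal payoffs (S − K): max(42.75, 0) = 42.75, max(13.88, 0) = 13.88, max(-4.413, 0) = 0
Node u (S = 52.5): V_u = 1/1.07·[0.2182·42.7500 + 0.7818·13.8750] = 18.8551
Node d (S = 33.25): V_d = 1/1.07·[0.2182·13.8750 + 0.7818·0.0000] = 2.8292
Node 0 (S = 35): V_0 = 1/1.07·[0.2182·18.8551 + 0.7818·2.8292] = 5.9120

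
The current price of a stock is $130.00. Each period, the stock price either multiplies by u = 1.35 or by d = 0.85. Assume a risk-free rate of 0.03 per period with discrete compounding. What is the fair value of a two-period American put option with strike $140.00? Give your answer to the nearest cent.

$18.33

Risk-neutral probability p = (1 + 0.03 − 0.85)/(1.35 − 0.85) = 0.1800/0.5000 = 0.3600
Terminal stock prices: S_uu = 236.9, S_ud = 149.2, S_dd = 93.92
Terminal payoffs (K − S): max(-96.93, 0) = 0, max(-9.175, 0) = 0, max(46.08, 0) = 46.08
Node u (S = 175.5): continuation = 1/1.03·[0.3600·0.0000 + 0.6400·0.0000] = 0.0000; exercise value = 0.0000 ≤ continuation, so V_u = 0.0000
Node d (S = 110.5): continuation = 1/1.03·[0.3600·0.0000 + 0.6400·46.0750] = 28.6291; exercise value = 29.5000 > continuation, so V_d = 29.5000 (exercise)
Node 0 (S = 130): continuation = 1/1.03·[0.3600·0.0000 + 0.6400·29.5000] = 18.3301; exercise value = 10.0000 ≤ continuation, so V_0 = 18.3301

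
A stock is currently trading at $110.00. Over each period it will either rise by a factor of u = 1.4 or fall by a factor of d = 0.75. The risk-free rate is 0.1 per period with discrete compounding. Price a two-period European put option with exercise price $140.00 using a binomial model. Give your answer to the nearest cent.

Risk-neutral probability p = (1 + 0.1 − 0.75)/(1.4 − 0.75) = 0.3500/0.6500 = 0.5385
Terminal stock prices: S_uu = 215.6, S_ud = 115.5, S_dd = 61.88
Terminal payoffs (K − S): max(-75.6, 0) = 0, max(24.5, 0) = 24.5, max(78.12, 0) = 78.12
Node u (S = 154): V_u = 1/1.1·[0.5385·0.0000 + 0.4615·24.5000] = 10.2797
Node d (S = 82.5): V_d = 1/1.1·[0.5385·24.5000 + 0.4615·78.1250] = 44.7727
Node 0 (S = 110): V_0 = 1/1.1·[0.5385·10.2797 + 0.4615·44.7727] = 23.8178

$23.82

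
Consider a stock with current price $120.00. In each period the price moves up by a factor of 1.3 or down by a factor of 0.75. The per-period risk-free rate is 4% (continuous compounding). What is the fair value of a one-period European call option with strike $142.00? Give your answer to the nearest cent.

$7.11

Risk-neutral probability p = (e^0.04 − 0.75)/(1.3 − 0.75) = 0.2908/0.5500 = 0.5287
Terminal stock prices: S_u = 156, S_d = 90
Terminal payoffs (S − K): max(14, 0) = 14, max(-52, 0) = 0
Node 0 (S = 120): V_0 = e^(−0.04)·[0.5287·14.0000 + 0.4713·0.0000] = 7.1122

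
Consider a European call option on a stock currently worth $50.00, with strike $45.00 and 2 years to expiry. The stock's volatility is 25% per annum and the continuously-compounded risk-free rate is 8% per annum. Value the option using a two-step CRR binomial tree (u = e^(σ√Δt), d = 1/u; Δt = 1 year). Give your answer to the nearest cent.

$13.63

CRR parameters: u = e^(σ√Δt) = e^(0.25·√1) = 1.2840, d = 1/u = 0.7788
Per-period rate: rΔt = 0.08·1 = 0.08, so R = e^0.08 = 1.0833
Risk-neutral probability p = (e^0.08 − 0.7788)/(1.2840 − 0.7788) = 0.3045/0.5052 = 0.6027
Terminal stock prices: S_uu = 82.44, S_ud = 50, S_dd = 30.33
Terminal payoffs (S − K): max(37.44, 0) = 37.44, max(5, 0) = 5, max(-14.67, 0) = 0
Node u (S = 64.2): V_u = e^(−0.08)·[0.6027·37.4361 + 0.3973·5.0000] = 22.6610
Node d (S = 38.94): V_d = e^(−0.08)·[0.6027·5.0000 + 0.3973·0.0000] = 2.7817
Node 0 (S = 50): V_0 = e^(−0.08)·[0.6027·22.6610 + 0.3973·2.7817] = 13.6275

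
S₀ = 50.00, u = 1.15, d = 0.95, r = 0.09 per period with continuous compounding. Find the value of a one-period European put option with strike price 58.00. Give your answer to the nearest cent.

3.01

Risk-neutral probability p = (e^0.09 − 0.95)/(1.15 − 0.95) = 0.1442/0.2000 = 0.7209
Terminal stock prices: S_u = 57.5, S_d = 47.5
Terminal payoffs (K − S): max(0.5, 0) = 0.5, max(10.5, 0) = 10.5
Node 0 (S = 50): V_0 = e^(−0.09)·[0.7209·0.5000 + 0.2791·10.5000] = 3.0080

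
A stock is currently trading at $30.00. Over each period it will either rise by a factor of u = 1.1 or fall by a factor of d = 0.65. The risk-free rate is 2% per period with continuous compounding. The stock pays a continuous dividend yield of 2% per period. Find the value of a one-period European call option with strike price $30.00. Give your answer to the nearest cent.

Per-period risk-free factor R = e^0.02 = 1.0202; dividend-adjusted growth = e^(0.02−0.02) = 1.0000.
Risk-neutral probability p = (1.0000 − 0.65)/(1.1 − 0.65) = 0.3500/0.4500 = 0.7778
Terminal stock prices: S_u = 33, S_d = 19.5
Terminal payoffs (S − K): max(3, 0) = 3, max(-10.5, 0) = 0
Node 0 (S = 30): V_0 = e^(−0.02)·[0.7778·3.0000 + 0.2222·0.0000] = 2.2871

$2.29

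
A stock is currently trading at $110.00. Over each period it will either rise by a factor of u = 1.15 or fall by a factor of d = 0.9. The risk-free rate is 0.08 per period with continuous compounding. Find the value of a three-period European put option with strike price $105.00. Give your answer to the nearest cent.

$0.68

Risk-neutral probability p = (e^0.08 − 0.9)/(1.15 − 0.9) = 0.1833/0.2500 = 0.7331
Terminal stock prices: S_uuu = 167.3, S_uud = 130.9, S_udd = 102.5, S_ddd = 80.19
Terminal payoffs (K − S): max(-62.3, 0) = 0, max(-25.93, 0) = 0, max(2.535, 0) = 2.535, max(24.81, 0) = 24.81
Node uu (S = 145.5): V_uu = e^(−0.08)·[0.7331·0.0000 + 0.2669·0.0000] = 0.0000
Node ud (S = 113.8): V_ud = e^(−0.08)·[0.7331·0.0000 + 0.2669·2.5350] = 0.6245
Node dd (S = 89.1): V_dd = e^(−0.08)·[0.7331·2.5350 + 0.2669·24.8100] = 7.8272
Node u (S = 126.5): V_u = e^(−0.08)·[0.7331·0.0000 + 0.2669·0.6245] = 0.1538
Node d (S = 99): V_d = e^(−0.08)·[0.7331·0.6245 + 0.2669·7.8272] = 2.3507
Node 0 (S = 110): V_0 = e^(−0.08)·[0.7331·0.1538 + 0.2669·2.3507] = 0.6832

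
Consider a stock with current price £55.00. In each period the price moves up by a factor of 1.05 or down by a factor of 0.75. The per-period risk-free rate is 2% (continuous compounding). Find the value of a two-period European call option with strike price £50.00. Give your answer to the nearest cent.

£8.29

Risk-neutral probability p = (e^0.02 − 0.75)/(1.05 − 0.75) = 0.2702/0.3000 = 0.9007
Terminal stock prices: S_uu = 60.64, S_ud = 43.31, S_dd = 30.94
Terminal payoffs (S − K): max(10.64, 0) = 10.64, max(-6.688, 0) = 0, max(-19.06, 0) = 0
Node u (S = 57.75): V_u = e^(−0.02)·[0.9007·10.6375 + 0.0993·0.0000] = 9.3912
Node d (S = 41.25): V_d = e^(−0.02)·[0.9007·0.0000 + 0.0993·0.0000] = 0.0000
Node 0 (S = 55): V_0 = e^(−0.02)·[0.9007·9.3912 + 0.0993·0.0000] = 8.2909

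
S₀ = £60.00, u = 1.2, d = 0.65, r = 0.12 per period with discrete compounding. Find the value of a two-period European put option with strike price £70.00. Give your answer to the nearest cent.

£5.35

Risk-neutral probability p = (1 + 0.12 − 0.65)/(1.2 − 0.65) = 0.4700/0.5500 = 0.8545
Terminal stock prices: S_uu = 86.4, S_ud = 46.8, S_dd = 25.35
Terminal payoffs (K − S): max(-16.4, 0) = 0, max(23.2, 0) = 23.2, max(44.65, 0) = 44.65
Node u (S = 72): V_u = 1/1.12·[0.8545·0.0000 + 0.1455·23.2000] = 3.0130
Node d (S = 39): V_d = 1/1.12·[0.8545·23.2000 + 0.1455·44.6500] = 23.5000
Node 0 (S = 60): V_0 = 1/1.12·[0.8545·3.0130 + 0.1455·23.5000] = 5.3508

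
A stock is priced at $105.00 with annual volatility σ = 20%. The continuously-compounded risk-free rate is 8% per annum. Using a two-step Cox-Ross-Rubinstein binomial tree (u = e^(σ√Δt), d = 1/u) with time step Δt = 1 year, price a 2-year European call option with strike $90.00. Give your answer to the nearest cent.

CRR parameters: u = e^(σ√Δt) = e^(0.2·√1) = 1.2214, d = 1/u = 0.8187
Per-period rate: rΔt = 0.08·1 = 0.08, so R = e^0.08 = 1.0833
Risk-neutral probability p = (e^0.08 − 0.8187)/(1.2214 − 0.8187) = 0.2646/0.4027 = 0.6570
Terminal stock prices: S_uu = 156.6, S_ud = 105, S_dd = 70.38
Terminal payoffs (S − K): max(66.64, 0) = 66.64, max(15, 0) = 15, max(-19.62, 0) = 0
Node u (S = 128.2): V_u = e^(−0.08)·[0.6570·66.6416 + 0.3430·15.0000] = 45.1668
Node d (S = 85.97): V_d = e^(−0.08)·[0.6570·15.0000 + 0.3430·0.0000] = 9.0973
Node 0 (S = 105): V_0 = e^(−0.08)·[0.6570·45.1668 + 0.3430·9.0973] = 30.2737

$30.27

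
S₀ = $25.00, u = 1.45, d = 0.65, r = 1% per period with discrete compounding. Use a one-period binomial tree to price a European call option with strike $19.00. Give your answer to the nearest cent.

Risk-neutral probability p = (1 + 0.01 − 0.65)/(1.45 − 0.65) = 0.3600/0.8000 = 0.4500
Terminal stock prices: S_u = 36.25, S_d = 16.25
Terminal payoffs (S − K): max(17.25, 0) = 17.25, max(-2.75, 0) = 0
Node 0 (S = 25): V_0 = 1/1.01·[0.4500·17.2500 + 0.5500·0.0000] = 7.6856

$7.69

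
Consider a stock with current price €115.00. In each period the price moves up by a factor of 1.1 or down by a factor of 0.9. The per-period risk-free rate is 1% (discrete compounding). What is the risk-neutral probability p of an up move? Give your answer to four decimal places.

Risk-neutral probability p = (1 + 0.01 − 0.9)/(1.1 − 0.9) = 0.1100/0.2000 = 0.5500

p = 0.5500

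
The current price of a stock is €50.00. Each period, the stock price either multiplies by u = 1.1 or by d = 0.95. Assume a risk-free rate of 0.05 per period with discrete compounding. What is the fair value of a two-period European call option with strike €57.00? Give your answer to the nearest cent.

€1.41

Risk-neutral probability p = (1 + 0.05 − 0.95)/(1.1 − 0.95) = 0.1000/0.1500 = 0.6667
Terminal stock prices: S_uu = 60.5, S_ud = 52.25, S_dd = 45.12
Terminal payoffs (S − K): max(3.5, 0) = 3.5, max(-4.75, 0) = 0, max(-11.88, 0) = 0
Node u (S = 55): V_u = 1/1.05·[0.6667·3.5000 + 0.3333·0.0000] = 2.2222
Node d (S = 47.5): V_d = 1/1.05·[0.6667·0.0000 + 0.3333·0.0000] = 0.0000
Node 0 (S = 50): V_0 = 1/1.05·[0.6667·2.2222 + 0.3333·0.0000] = 1.4109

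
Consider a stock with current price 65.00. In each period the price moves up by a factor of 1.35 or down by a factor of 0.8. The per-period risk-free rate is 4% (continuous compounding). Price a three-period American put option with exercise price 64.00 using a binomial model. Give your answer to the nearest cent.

8.46

Risk-neutral probability p = (e^0.04 − 0.8)/(1.35 − 0.8) = 0.2408/0.5500 = 0.4378
Terminal stock prices: S_uuu = 159.9, S_uud = 94.77, S_udd = 56.16, S_ddd = 33.28
Terminal payoffs (K − S): max(-95.92, 0) = 0, max(-30.77, 0) = 0, max(7.84, 0) = 7.84, max(30.72, 0) = 30.72
Node uu (S = 118.5): continuation = e^(−0.04)·[0.4378·0.0000 + 0.5622·0.0000] = 0.0000; exercise value = 0.0000 ≤ continuation, so V_uu = 0.0000
Node ud (S = 70.2): continuation = e^(−0.04)·[0.4378·0.0000 + 0.5622·7.8400] = 4.2345; exercise value = 0.0000 ≤ continuation, so V_ud = 4.2345
Node dd (S = 41.6): continuation = e^(−0.04)·[0.4378·7.8400 + 0.5622·30.7200] = 19.8905; exercise value = 22.4000 > continuation, so V_dd = 22.4000 (exercise)
Node u (S = 87.75): continuation = e^(−0.04)·[0.4378·0.0000 + 0.5622·4.2345] = 2.2872; exercise value = 0.0000 ≤ continuation, so V_u = 2.2872
Node d (S = 52): continuation = e^(−0.04)·[0.4378·4.2345 + 0.5622·22.4000] = 13.8800; exercise value = 12.0000 ≤ continuation, so V_d = 13.8800
Node 0 (S = 65): continuation = e^(−0.04)·[0.4378·2.2872 + 0.5622·13.8800] = 8.4590; exercise value = 0.0000 ≤ continuation, so V_0 = 8.4590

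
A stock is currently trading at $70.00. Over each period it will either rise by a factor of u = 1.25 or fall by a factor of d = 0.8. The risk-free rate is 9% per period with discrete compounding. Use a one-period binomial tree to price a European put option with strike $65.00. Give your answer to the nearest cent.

Risk-neutral probability p = (1 + 0.09 − 0.8)/(1.25 − 0.8) = 0.2900/0.4500 = 0.6444
Terminal stock prices: S_u = 87.5, S_d = 56
Terminal payoffs (K − S): max(-22.5, 0) = 0, max(9, 0) = 9
Node 0 (S = 70): V_0 = 1/1.09·[0.6444·0.0000 + 0.3556·9.0000] = 2.9358

$2.94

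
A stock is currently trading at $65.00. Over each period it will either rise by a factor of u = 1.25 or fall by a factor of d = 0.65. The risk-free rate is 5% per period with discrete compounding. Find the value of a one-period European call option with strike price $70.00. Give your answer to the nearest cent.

$7.14

Risk-neutral probability p = (1 + 0.05 − 0.65)/(1.25 − 0.65) = 0.4000/0.6000 = 0.6667
Terminal stock prices: S_u = 81.25, S_d = 42.25
Terminal payoffs (S − K): max(11.25, 0) = 11.25, max(-27.75, 0) = 0
Node 0 (S = 65): V_0 = 1/1.05·[0.6667·11.2500 + 0.3333·0.0000] = 7.1429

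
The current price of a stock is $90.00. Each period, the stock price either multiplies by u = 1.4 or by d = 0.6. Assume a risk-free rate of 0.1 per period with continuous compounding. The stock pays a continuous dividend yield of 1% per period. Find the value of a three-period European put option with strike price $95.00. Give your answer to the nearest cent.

$13.09

Per-period risk-free factor R = e^0.1 = 1.1052; dividend-adjusted growth = e^(0.1−0.01) = 1.0942.
Risk-neutral probability p = (1.0942 − 0.6)/(1.4 − 0.6) = 0.4942/0.8000 = 0.6177
Terminal stock prices: S_uuu = 247, S_uud = 105.8, S_udd = 45.36, S_ddd = 19.44
Terminal payoffs (K − S): max(-152, 0) = 0, max(-10.84, 0) = 0, max(49.64, 0) = 49.64, max(75.56, 0) = 75.56
Node uu (S = 176.4): V_uu = e^(−0.1)·[0.6177·0.0000 + 0.3823·0.0000] = 0.0000
Node ud (S = 75.6): V_ud = e^(−0.1)·[0.6177·0.0000 + 0.3823·49.6400] = 17.1706
Node dd (S = 32.4): V_dd = e^(−0.1)·[0.6177·49.6400 + 0.3823·75.5600] = 53.8819
Node u (S = 126): V_u = e^(−0.1)·[0.6177·0.0000 + 0.3823·17.1706] = 5.9394
Node d (S = 54): V_d = e^(−0.1)·[0.6177·17.1706 + 0.3823·53.8819] = 28.2352
Node 0 (S = 90): V_0 = e^(−0.1)·[0.6177·5.9394 + 0.3823·28.2352] = 13.0864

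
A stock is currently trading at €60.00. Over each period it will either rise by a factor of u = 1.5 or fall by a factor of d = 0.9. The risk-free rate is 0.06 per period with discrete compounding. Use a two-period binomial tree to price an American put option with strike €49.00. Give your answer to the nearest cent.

€0.19

Risk-neutral probability p = (1 + 0.06 − 0.9)/(1.5 − 0.9) = 0.1600/0.6000 = 0.2667
Terminal stock prices: S_uu = 135, S_ud = 81, S_dd = 48.6
Terminal payoffs (K − S): max(-86, 0) = 0, max(-32, 0) = 0, max(0.4, 0) = 0.4
Node u (S = 90): continuation = 1/1.06·[0.2667·0.0000 + 0.7333·0.0000] = 0.0000; exercise value = 0.0000 ≤ continuation, so V_u = 0.0000
Node d (S = 54): continuation = 1/1.06·[0.2667·0.0000 + 0.7333·0.4000] = 0.2767; exercise value = 0.0000 ≤ continuation, so V_d = 0.2767
Node 0 (S = 60): continuation = 1/1.06·[0.2667·0.0000 + 0.7333·0.2767] = 0.1914; exercise value = 0.0000 ≤ continuation, so V_0 = 0.1914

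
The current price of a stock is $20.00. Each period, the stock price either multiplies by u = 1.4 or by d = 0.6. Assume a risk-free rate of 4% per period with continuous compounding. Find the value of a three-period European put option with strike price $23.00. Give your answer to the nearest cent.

Risk-neutral probability p = (e^0.04 − 0.6)/(1.4 − 0.6) = 0.4408/0.8000 = 0.5510
Terminal stock prices: S_uuu = 54.88, S_uud = 23.52, S_udd = 10.08, S_ddd = 4.32
Terminal payoffs (K − S): max(-31.88, 0) = 0, max(-0.52, 0) = 0, max(12.92, 0) = 12.92, max(18.68, 0) = 18.68
Node uu (S = 39.2): V_uu = e^(−0.04)·[0.5510·0.0000 + 0.4490·0.0000] = 0.0000
Node ud (S = 16.8): V_ud = e^(−0.04)·[0.5510·0.0000 + 0.4490·12.9200] = 5.5734
Node dd (S = 7.2): V_dd = e^(−0.04)·[0.5510·12.9200 + 0.4490·18.6800] = 14.8982
Node u (S = 28): V_u = e^(−0.04)·[0.5510·0.0000 + 0.4490·5.5734] = 2.4043
Node d (S = 12): V_d = e^(−0.04)·[0.5510·5.5734 + 0.4490·14.8982] = 9.3774
Node 0 (S = 20): V_0 = e^(−0.04)·[0.5510·2.4043 + 0.4490·9.3774] = 5.3181

$5.32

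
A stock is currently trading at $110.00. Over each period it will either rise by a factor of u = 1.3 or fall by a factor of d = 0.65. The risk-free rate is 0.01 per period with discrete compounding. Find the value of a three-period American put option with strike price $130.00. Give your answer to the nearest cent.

$36.03

Risk-neutral probability p = (1 + 0.01 − 0.65)/(1.3 − 0.65) = 0.3600/0.6500 = 0.5538
Terminal stock prices: S_uuu = 241.7, S_uud = 120.8, S_udd = 60.42, S_ddd = 30.21
Terminal payoffs (K − S): max(-111.7, 0) = 0, max(9.165, 0) = 9.165, max(69.58, 0) = 69.58, max(99.79, 0) = 99.79
Node uu (S = 185.9): continuation = 1/1.01·[0.5538·0.0000 + 0.4462·9.1650] = 4.0485; exercise value = 0.0000 ≤ continuation, so V_uu = 4.0485
Node ud (S = 92.95): continuation = 1/1.01·[0.5538·9.1650 + 0.4462·69.5825] = 35.7629; exercise value = 37.0500 > continuation, so V_ud = 37.0500 (exercise)
Node dd (S = 46.48): continuation = 1/1.01·[0.5538·69.5825 + 0.4462·99.7912] = 82.2379; exercise value = 83.5250 > continuation, so V_dd = 83.5250 (exercise)
Node u (S = 143): continuation = 1/1.01·[0.5538·4.0485 + 0.4462·37.0500] = 18.5864; exercise value = 0.0000 ≤ continuation, so V_u = 18.5864
Node d (S = 71.5): continuation = 1/1.01·[0.5538·37.0500 + 0.4462·83.5250] = 57.2129; exercise value = 58.5000 > continuation, so V_d = 58.5000 (exercise)
Node 0 (S = 110): continuation = 1/1.01·[0.5538·18.5864 + 0.4462·58.5000] = 36.0337; exercise value = 20.0000 ≤ continuation, so V_0 = 36.0337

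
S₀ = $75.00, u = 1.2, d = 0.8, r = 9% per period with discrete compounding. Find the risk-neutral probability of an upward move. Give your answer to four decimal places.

Risk-neutral probability p = (1 + 0.09 − 0.8)/(1.2 − 0.8) = 0.2900/0.4000 = 0.7250

p = 0.7250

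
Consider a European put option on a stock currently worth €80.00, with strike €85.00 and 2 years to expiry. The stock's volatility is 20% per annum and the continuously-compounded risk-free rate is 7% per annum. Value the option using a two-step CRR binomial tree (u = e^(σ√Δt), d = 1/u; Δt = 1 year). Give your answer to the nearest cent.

CRR parameters: u = e^(σ√Δt) = e^(0.2·√1) = 1.2214, d = 1/u = 0.8187
Per-period rate: rΔt = 0.07·1 = 0.07, so R = e^0.07 = 1.0725
Risk-neutral probability p = (e^0.07 − 0.8187)/(1.2214 − 0.8187) = 0.2538/0.4027 = 0.6302
Terminal stock prices: S_uu = 119.3, S_ud = 80, S_dd = 53.63
Terminal payoffs (K − S): max(-34.35, 0) = 0, max(5, 0) = 5, max(31.37, 0) = 31.37
Node u (S = 97.71): V_u = e^(−0.07)·[0.6302·0.0000 + 0.3698·5.0000] = 1.7238
Node d (S = 65.5): V_d = e^(−0.07)·[0.6302·5.0000 + 0.3698·31.3744] = 13.7550
Node 0 (S = 80): V_0 = e^(−0.07)·[0.6302·1.7238 + 0.3698·13.7550] = 5.7553

€5.76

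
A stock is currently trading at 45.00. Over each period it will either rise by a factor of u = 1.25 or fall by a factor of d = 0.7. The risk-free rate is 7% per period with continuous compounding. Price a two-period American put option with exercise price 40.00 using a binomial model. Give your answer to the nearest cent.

2.68

Risk-neutral probability p = (e^0.07 − 0.7)/(1.25 − 0.7) = 0.3725/0.5500 = 0.6773
Terminal stock prices: S_uu = 70.31, S_ud = 39.38, S_dd = 22.05
Terminal payoffs (K − S): max(-30.31, 0) = 0, max(0.625, 0) = 0.625, max(17.95, 0) = 17.95
Node u (S = 56.25): continuation = e^(−0.07)·[0.6773·0.0000 + 0.3227·0.6250] = 0.1881; exercise value = 0.0000 ≤ continuation, so V_u = 0.1881
Node d (S = 31.5): continuation = e^(−0.07)·[0.6773·0.6250 + 0.3227·17.9500] = 5.7958; exercise value = 8.5000 > continuation, so V_d = 8.5000 (exercise)
Node 0 (S = 45): continuation = e^(−0.07)·[0.6773·0.1881 + 0.3227·8.5000] = 2.6764; exercise value = 0.0000 ≤ continuation, so V_0 = 2.6764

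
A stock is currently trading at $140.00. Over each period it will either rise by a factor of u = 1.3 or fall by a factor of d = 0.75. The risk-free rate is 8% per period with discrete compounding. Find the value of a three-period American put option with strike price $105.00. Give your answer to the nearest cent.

$4.00

Risk-neutral probability p = (1 + 0.08 − 0.75)/(1.3 − 0.75) = 0.3300/0.5500 = 0.6000
Terminal stock prices: S_uuu = 307.6, S_uud = 177.5, S_udd = 102.4, S_ddd = 59.06
Terminal payoffs (K − S): max(-202.6, 0) = 0, max(-72.45, 0) = 0, max(2.625, 0) = 2.625, max(45.94, 0) = 45.94
Node uu (S = 236.6): continuation = 1/1.08·[0.6000·0.0000 + 0.4000·0.0000] = 0.0000; exercise value = 0.0000 ≤ continuation, so V_uu = 0.0000
Node ud (S = 136.5): continuation = 1/1.08·[0.6000·0.0000 + 0.4000·2.6250] = 0.9722; exercise value = 0.0000 ≤ continuation, so V_ud = 0.9722
Node dd (S = 78.75): continuation = 1/1.08·[0.6000·2.6250 + 0.4000·45.9375] = 18.4722; exercise value = 26.2500 > continuation, so V_dd = 26.2500 (exercise)
Node u (S = 182): continuation = 1/1.08·[0.6000·0.0000 + 0.4000·0.9722] = 0.3601; exercise value = 0.0000 ≤ continuation, so V_u = 0.3601
Node d (S = 105): continuation = 1/1.08·[0.6000·0.9722 + 0.4000·26.2500] = 10.2623; exercise value = 0.0000 ≤ continuation, so V_d = 10.2623
Node 0 (S = 140): continuation = 1/1.08·[0.6000·0.3601 + 0.4000·10.2623] = 4.0009; exercise value = 0.0000 ≤ continuation, so V_0 = 4.0009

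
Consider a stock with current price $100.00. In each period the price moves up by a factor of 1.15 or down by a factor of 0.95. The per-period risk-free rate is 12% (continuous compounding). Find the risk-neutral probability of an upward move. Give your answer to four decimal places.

p = 0.8875

Risk-neutral probability p = (e^0.12 − 0.95)/(1.15 − 0.95) = 0.1775/0.2000 = 0.8875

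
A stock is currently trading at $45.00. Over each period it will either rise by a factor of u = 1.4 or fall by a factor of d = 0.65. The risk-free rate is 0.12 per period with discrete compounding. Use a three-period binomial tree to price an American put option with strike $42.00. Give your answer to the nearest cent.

Risk-neutral probability p = (1 + 0.12 − 0.65)/(1.4 − 0.65) = 0.4700/0.7500 = 0.6267
Terminal stock prices: S_uuu = 123.5, S_uud = 57.33, S_udd = 26.62, S_ddd = 12.36
Terminal payoffs (K − S): max(-81.48, 0) = 0, max(-15.33, 0) = 0, max(15.38, 0) = 15.38, max(29.64, 0) = 29.64
Node uu (S = 88.2): continuation = 1/1.12·[0.6267·0.0000 + 0.3733·0.0000] = 0.0000; exercise value = 0.0000 ≤ continuation, so V_uu = 0.0000
Node ud (S = 40.95): continuation = 1/1.12·[0.6267·0.0000 + 0.3733·15.3825] = 5.1275; exercise value = 1.0500 ≤ continuation, so V_ud = 5.1275
Node dd (S = 19.01): continuation = 1/1.12·[0.6267·15.3825 + 0.3733·29.6419] = 18.4875; exercise value = 22.9875 > continuation, so V_dd = 22.9875 (exercise)
Node u (S = 63): continuation = 1/1.12·[0.6267·0.0000 + 0.3733·5.1275] = 1.7092; exercise value = 0.0000 ≤ continuation, so V_u = 1.7092
Node d (S = 29.25): continuation = 1/1.12·[0.6267·5.1275 + 0.3733·22.9875] = 10.5315; exercise value = 12.7500 > continuation, so V_d = 12.7500 (exercise)
Node 0 (S = 45): continuation = 1/1.12·[0.6267·1.7092 + 0.3733·12.7500] = 5.2063; exercise value = 0.0000 ≤ continuation, so V_0 = 5.2063

$5.21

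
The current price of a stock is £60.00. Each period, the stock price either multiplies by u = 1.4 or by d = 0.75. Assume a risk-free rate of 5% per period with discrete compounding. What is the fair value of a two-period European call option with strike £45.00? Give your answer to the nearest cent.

Risk-neutral probability p = (1 + 0.05 − 0.75)/(1.4 − 0.75) = 0.3000/0.6500 = 0.4615
Terminal stock prices: S_uu = 117.6, S_ud = 63, S_dd = 33.75
Terminal payoffs (S − K): max(72.6, 0) = 72.6, max(18, 0) = 18, max(-11.25, 0) = 0
Node u (S = 84): V_u = 1/1.05·[0.4615·72.6000 + 0.5385·18.0000] = 41.1429
Node d (S = 45): V_d = 1/1.05·[0.4615·18.0000 + 0.5385·0.0000] = 7.9121
Node 0 (S = 60): V_0 = 1/1.05·[0.4615·41.1429 + 0.5385·7.9121] = 22.1423

£22.14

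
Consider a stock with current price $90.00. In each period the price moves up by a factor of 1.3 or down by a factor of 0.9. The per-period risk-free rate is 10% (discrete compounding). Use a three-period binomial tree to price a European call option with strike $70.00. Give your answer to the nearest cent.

$37.82

Risk-neutral probability p = (1 + 0.1 − 0.9)/(1.3 − 0.9) = 0.2000/0.4000 = 0.5000
Terminal stock prices: S_uuu = 197.7, S_uud = 136.9, S_udd = 94.77, S_ddd = 65.61
Terminal payoffs (S − K): max(127.7, 0) = 127.7, max(66.89, 0) = 66.89, max(24.77, 0) = 24.77, max(-4.39, 0) = 0
Node uu (S = 152.1): V_uu = 1/1.1·[0.5000·127.7300 + 0.5000·66.8900] = 88.4636
Node ud (S = 105.3): V_ud = 1/1.1·[0.5000·66.8900 + 0.5000·24.7700] = 41.6636
Node dd (S = 72.9): V_dd = 1/1.1·[0.5000·24.7700 + 0.5000·0.0000] = 11.2591
Node u (S = 117): V_u = 1/1.1·[0.5000·88.4636 + 0.5000·41.6636] = 59.1488
Node d (S = 81): V_d = 1/1.1·[0.5000·41.6636 + 0.5000·11.2591] = 24.0558
Node 0 (S = 90): V_0 = 1/1.1·[0.5000·59.1488 + 0.5000·24.0558] = 37.8202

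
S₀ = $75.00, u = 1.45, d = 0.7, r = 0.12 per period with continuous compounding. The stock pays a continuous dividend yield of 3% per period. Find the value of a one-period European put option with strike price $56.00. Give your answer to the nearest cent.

Per-period risk-free factor R = e^0.12 = 1.1275; dividend-adjusted growth = e^(0.12−0.03) = 1.0942.
Risk-neutral probability p = (1.0942 − 0.7)/(1.45 − 0.7) = 0.3942/0.7500 = 0.5256
Terminal stock prices: S_u = 108.8, S_d = 52.5
Terminal payoffs (K − S): max(-52.75, 0) = 0, max(3.5, 0) = 3.5
Node 0 (S = 75): V_0 = e^(−0.12)·[0.5256·0.0000 + 0.4744·3.5000] = 1.4727

$1.47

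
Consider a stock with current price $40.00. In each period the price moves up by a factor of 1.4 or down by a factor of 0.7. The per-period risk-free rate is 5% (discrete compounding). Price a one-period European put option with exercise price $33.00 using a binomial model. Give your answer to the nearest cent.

$2.38

Risk-neutral probability p = (1 + 0.05 − 0.7)/(1.4 − 0.7) = 0.3500/0.7000 = 0.5000
Terminal stock prices: S_u = 56, S_d = 28
Terminal payoffs (K − S): max(-23, 0) = 0, max(5, 0) = 5
Node 0 (S = 40): V_0 = 1/1.05·[0.5000·0.0000 + 0.5000·5.0000] = 2.3810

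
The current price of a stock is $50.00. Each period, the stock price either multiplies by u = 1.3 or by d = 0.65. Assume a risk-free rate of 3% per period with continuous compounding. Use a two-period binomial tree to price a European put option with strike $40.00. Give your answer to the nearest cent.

$3.06

Risk-neutral probability p = (e^0.03 − 0.65)/(1.3 − 0.65) = 0.3805/0.6500 = 0.5853
Terminal stock prices: S_uu = 84.5, S_ud = 42.25, S_dd = 21.13
Terminal payoffs (K − S): max(-44.5, 0) = 0, max(-2.25, 0) = 0, max(18.87, 0) = 18.87
Node u (S = 65): V_u = e^(−0.03)·[0.5853·0.0000 + 0.4147·0.0000] = 0.0000
Node d (S = 32.5): V_d = e^(−0.03)·[0.5853·0.0000 + 0.4147·18.8750] = 7.5959
Node 0 (S = 50): V_0 = e^(−0.03)·[0.5853·0.0000 + 0.4147·7.5959] = 3.0568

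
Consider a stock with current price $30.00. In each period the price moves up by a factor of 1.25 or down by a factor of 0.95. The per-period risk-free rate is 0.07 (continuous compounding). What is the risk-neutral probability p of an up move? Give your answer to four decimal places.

p = 0.4084

Risk-neutral probability p = (e^0.07 − 0.95)/(1.25 − 0.95) = 0.1225/0.3000 = 0.4084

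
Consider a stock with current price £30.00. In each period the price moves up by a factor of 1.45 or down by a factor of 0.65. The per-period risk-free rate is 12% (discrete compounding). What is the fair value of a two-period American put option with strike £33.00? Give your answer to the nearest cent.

£5.88

Risk-neutral probability p = (1 + 0.12 − 0.65)/(1.45 − 0.65) = 0.4700/0.8000 = 0.5875
Terminal stock prices: S_uu = 63.08, S_ud = 28.28, S_dd = 12.68
Terminal payoffs (K − S): max(-30.08, 0) = 0, max(4.725, 0) = 4.725, max(20.32, 0) = 20.32
Node u (S = 43.5): continuation = 1/1.12·[0.5875·0.0000 + 0.4125·4.7250] = 1.7402; exercise value = 0.0000 ≤ continuation, so V_u = 1.7402
Node d (S = 19.5): continuation = 1/1.12·[0.5875·4.7250 + 0.4125·20.3250] = 9.9643; exercise value = 13.5000 > continuation, so V_d = 13.5000 (exercise)
Node 0 (S = 30): continuation = 1/1.12·[0.5875·1.7402 + 0.4125·13.5000] = 5.8849; exercise value = 3.0000 ≤ continuation, so V_0 = 5.8849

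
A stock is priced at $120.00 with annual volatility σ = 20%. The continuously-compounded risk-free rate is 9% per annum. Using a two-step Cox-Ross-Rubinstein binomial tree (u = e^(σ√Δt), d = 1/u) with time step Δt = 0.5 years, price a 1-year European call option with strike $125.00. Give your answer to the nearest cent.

CRR parameters: u = e^(σ√Δt) = e^(0.2·√0.5) = 1.1519, d = 1/u = 0.8681
Per-period rate: rΔt = 0.09·0.5 = 0.045, so R = e^0.045 = 1.0460
Risk-neutral probability p = (e^0.045 − 0.8681)/(1.1519 − 0.8681) = 0.1779/0.2838 = 0.6269
Terminal stock prices: S_uu = 159.2, S_ud = 120, S_dd = 90.44
Terminal payoffs (S − K): max(34.23, 0) = 34.23, max(-5, 0) = 0, max(-34.56, 0) = 0
Node u (S = 138.2): V_u = e^(−0.045)·[0.6269·34.2276 + 0.3731·0.0000] = 20.5129
Node d (S = 104.2): V_d = e^(−0.045)·[0.6269·0.0000 + 0.3731·0.0000] = 0.0000
Node 0 (S = 120): V_0 = e^(−0.045)·[0.6269·20.5129 + 0.3731·0.0000] = 12.2936

$12.29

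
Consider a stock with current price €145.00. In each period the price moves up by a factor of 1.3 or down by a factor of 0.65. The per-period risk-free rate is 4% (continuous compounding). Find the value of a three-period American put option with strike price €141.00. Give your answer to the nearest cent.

€23.11

Risk-neutral probability p = (e^0.04 − 0.65)/(1.3 − 0.65) = 0.3908/0.6500 = 0.6012
Terminal stock prices: S_uuu = 318.6, S_uud = 159.3, S_udd = 79.64, S_ddd = 39.82
Terminal payoffs (K − S): max(-177.6, 0) = 0, max(-18.28, 0) = 0, max(61.36, 0) = 61.36, max(101.2, 0) = 101.2
Node uu (S = 245.1): continuation = e^(−0.04)·[0.6012·0.0000 + 0.3988·0.0000] = 0.0000; exercise value = 0.0000 ≤ continuation, so V_uu = 0.0000
Node ud (S = 122.5): continuation = e^(−0.04)·[0.6012·0.0000 + 0.3988·61.3587] = 23.5076; exercise value = 18.4750 ≤ continuation, so V_ud = 23.5076
Node dd (S = 61.26): continuation = e^(−0.04)·[0.6012·61.3587 + 0.3988·101.1794] = 74.2088; exercise value = 79.7375 > continuation, so V_dd = 79.7375 (exercise)
Node u (S = 188.5): continuation = e^(−0.04)·[0.6012·0.0000 + 0.3988·23.5076] = 9.0062; exercise value = 0.0000 ≤ continuation, so V_u = 9.0062
Node d (S = 94.25): continuation = e^(−0.04)·[0.6012·23.5076 + 0.3988·79.7375] = 44.1285; exercise value = 46.7500 > continuation, so V_d = 46.7500 (exercise)
Node 0 (S = 145): continuation = e^(−0.04)·[0.6012·9.0062 + 0.3988·46.7500] = 23.1133; exercise value = 0.0000 ≤ continuation, so V_0 = 23.1133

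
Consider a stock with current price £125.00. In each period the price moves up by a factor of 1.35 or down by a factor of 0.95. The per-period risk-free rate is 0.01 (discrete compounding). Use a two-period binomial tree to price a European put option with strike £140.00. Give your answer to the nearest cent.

£19.26

Risk-neutral probability p = (1 + 0.01 − 0.95)/(1.35 − 0.95) = 0.0600/0.4000 = 0.1500
Terminal stock prices: S_uu = 227.8, S_ud = 160.3, S_dd = 112.8
Terminal payoffs (K − S): max(-87.81, 0) = 0, max(-20.31, 0) = 0, max(27.19, 0) = 27.19
Node u (S = 168.8): V_u = 1/1.01·[0.1500·0.0000 + 0.8500·0.0000] = 0.0000
Node d (S = 118.8): V_d = 1/1.01·[0.1500·0.0000 + 0.8500·27.1875] = 22.8806
Node 0 (S = 125): V_0 = 1/1.01·[0.1500·0.0000 + 0.8500·22.8806] = 19.2559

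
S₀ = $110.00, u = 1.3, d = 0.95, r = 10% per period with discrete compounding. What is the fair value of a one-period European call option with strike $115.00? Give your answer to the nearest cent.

Risk-neutral probability p = (1 + 0.1 − 0.95)/(1.3 − 0.95) = 0.1500/0.3500 = 0.4286
Terminal stock prices: S_u = 143, S_d = 104.5
Terminal payoffs (S − K): max(28, 0) = 28, max(-10.5, 0) = 0
Node 0 (S = 110): V_0 = 1/1.1·[0.4286·28.0000 + 0.5714·0.0000] = 10.9091

$10.91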